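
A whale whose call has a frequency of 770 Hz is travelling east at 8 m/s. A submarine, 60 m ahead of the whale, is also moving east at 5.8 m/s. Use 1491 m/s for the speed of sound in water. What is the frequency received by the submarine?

The submarine is ahead, so the whale is moving toward it while the submarine is moving away from the whale.
With source approaching and observer receding, f' = f · (v − v_o)/(v − v_s).
f' = 770 × (1491 − 5.8)/(1491 − 8) = 770 × 1485.2/1483 ≈ 771 Hz.

771 Hz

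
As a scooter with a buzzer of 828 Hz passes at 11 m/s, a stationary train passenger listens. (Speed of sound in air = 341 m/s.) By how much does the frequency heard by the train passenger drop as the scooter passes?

53.5 Hz

Approaching: f₁ = f · v/(v − v_s) = 828 × 341/330 ≈ 855.6 Hz.
Receding: f₂ = f · v/(v + v_s) = 828 × 341/352 ≈ 802.1 Hz.
Drop: f₁ − f₂ = 2f·v·v_s/(v² − v_s²) = 2 × 828 × 341 × 11/(341² − 11²) ≈ 53.5 Hz.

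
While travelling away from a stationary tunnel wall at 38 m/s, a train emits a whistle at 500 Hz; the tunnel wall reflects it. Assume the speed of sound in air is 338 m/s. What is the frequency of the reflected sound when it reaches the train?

399 Hz

The tunnel wall receives the sound from a moving source: f₁ = f₀ · v/(v + v_e) = 500 × 338/376 ≈ 449 Hz.
On the return leg the train is a moving observer: f₂ = f₁ · (v − v_e)/v = 449 × 300/338 ≈ 399 Hz.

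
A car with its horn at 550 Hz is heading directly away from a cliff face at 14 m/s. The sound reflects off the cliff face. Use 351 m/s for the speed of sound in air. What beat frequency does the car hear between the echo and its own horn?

The cliff face receives the sound from a moving source: f₁ = f₀ · v/(v + v_e) = 550 × 351/365 ≈ 528.9 Hz.
On the return leg the car is a moving observer: f₂ = f₁ · (v − v_e)/v = 528.9 × 337/351 ≈ 507.8 Hz.
Equivalently f₂ = f₀ · (v − v_e)/(v + v_e).
Beat against the emitted tone: |f₂ − f₀| = 2v_e·f₀/(v + v_e) = 2 × 14 × 550/365 ≈ 42.2 Hz.

42.2 Hz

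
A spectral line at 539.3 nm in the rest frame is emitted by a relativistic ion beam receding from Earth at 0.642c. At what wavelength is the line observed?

Relativistic Doppler for wavelength: λ' = λ₀ · √((1 + β)/(1 − β)).
λ' = 539.3 × √(1.6420/0.3580) = 539.3 × 2.14163 ≈ 1155.0 nm.

1155.0 nm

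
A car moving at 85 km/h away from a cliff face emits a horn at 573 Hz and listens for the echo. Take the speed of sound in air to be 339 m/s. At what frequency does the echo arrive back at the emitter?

498 Hz

85 km/h = 23.61 m/s.
The cliff face receives the sound from a moving source: f₁ = f₀ · v/(v + v_e) = 573 × 339/362.61 ≈ 536 Hz.
On the return leg the car is a moving observer: f₂ = f₁ · (v − v_e)/v = 536 × 315.39/339 ≈ 498 Hz.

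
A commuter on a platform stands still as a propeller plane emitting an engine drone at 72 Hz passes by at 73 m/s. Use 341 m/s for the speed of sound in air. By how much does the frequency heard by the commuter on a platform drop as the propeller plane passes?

Approaching: f₁ = f · v/(v − v_s) = 72 × 341/268 ≈ 91.6 Hz.
Receding: f₂ = f · v/(v + v_s) = 72 × 341/414 ≈ 59.3 Hz.
Drop: f₁ − f₂ = 2f·v·v_s/(v² − v_s²) = 2 × 72 × 341 × 73/(341² − 73²) ≈ 32.3 Hz.

32.3 Hz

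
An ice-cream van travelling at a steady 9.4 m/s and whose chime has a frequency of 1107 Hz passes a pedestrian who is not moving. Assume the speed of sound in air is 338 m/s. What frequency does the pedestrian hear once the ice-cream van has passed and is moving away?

1077 Hz

Receding: f₂ = f · v/(v + v_s) = 1107 × 338/347.4 ≈ 1077 Hz.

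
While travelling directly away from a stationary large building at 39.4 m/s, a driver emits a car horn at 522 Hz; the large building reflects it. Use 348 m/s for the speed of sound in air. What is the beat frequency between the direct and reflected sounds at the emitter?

106 Hz

The large building receives the sound from a moving source: f₁ = f₀ · v/(v + v_e) = 522 × 348/387.4 ≈ 468.9 Hz.
On the return leg the driver is a moving observer: f₂ = f₁ · (v − v_e)/v = 468.9 × 308.6/348 ≈ 415.8 Hz.
Beat against the emitted tone: |f₂ − f₀| = 2v_e·f₀/(v + v_e) = 2 × 39.4 × 522/387.4 ≈ 106 Hz.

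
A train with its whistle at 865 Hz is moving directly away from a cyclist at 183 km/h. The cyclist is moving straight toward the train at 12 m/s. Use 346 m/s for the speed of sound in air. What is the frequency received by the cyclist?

183 km/h = 50.83 m/s.
General Doppler shift: f' = f · (v + v_o)/(v + v_s).
f' = 865 × (346 + 12)/(346 + 50.83) = 865 × 358/396.83 ≈ 780 Hz.

780 Hz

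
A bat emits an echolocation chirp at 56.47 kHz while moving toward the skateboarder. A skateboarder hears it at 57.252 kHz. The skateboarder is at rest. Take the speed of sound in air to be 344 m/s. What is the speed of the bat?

4.7 m/s

f' = f · v/(v − v_s) ⇒ v_s = v · |1 − f/f'|.
v_s = 344 × |1 − 56.47/57.252| = 344 × 0.01366 ≈ 4.7 m/s.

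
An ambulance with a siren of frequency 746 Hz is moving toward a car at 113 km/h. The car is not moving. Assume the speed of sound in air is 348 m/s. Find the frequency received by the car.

113 km/h = 31.39 m/s.
Only the source moves, toward the listener, so f' = f · v/(v − v_s).
f' = 746 × 348/(348 − 31.39) = 746 × 348/316.6 ≈ 820 Hz.

820 Hz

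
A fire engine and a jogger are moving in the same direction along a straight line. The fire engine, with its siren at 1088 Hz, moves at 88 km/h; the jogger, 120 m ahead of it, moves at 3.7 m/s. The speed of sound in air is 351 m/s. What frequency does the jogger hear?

1157 Hz

88 km/h = 24.44 m/s.
The jogger is ahead, so the fire engine is moving toward it while the jogger is moving away from the fire engine.
General Doppler shift: f' = f · (v − v_o)/(v − v_s).
f' = 1088 × (351 − 3.7)/(351 − 24.44) = 1088 × 347.3/326.56 ≈ 1157 Hz.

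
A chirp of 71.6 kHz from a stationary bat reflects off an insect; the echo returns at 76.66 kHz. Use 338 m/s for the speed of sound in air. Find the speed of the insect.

Double Doppler shift off a moving reflector: f₂ = f₀ · (v + u)/(v − u) (u > 0 toward emitter).
Rearranging, u = v · (f₂ − f₀)/(f₂ + f₀) = 338 × 5.06/148.26 ≈ 11.5 m/s.
So the insect is moving at 11.5 m/s toward the emitter.

11.5 m/s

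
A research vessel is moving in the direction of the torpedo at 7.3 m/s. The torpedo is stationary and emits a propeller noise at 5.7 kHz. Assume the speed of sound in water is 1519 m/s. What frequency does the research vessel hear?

5.73 kHz

Moving observer, stationary source: f' = f · (v + v_o)/v.
f' = 5.7 × (1519 + 7.3)/1519 = 5.7 × 1526.3/1519 ≈ 5.73 kHz.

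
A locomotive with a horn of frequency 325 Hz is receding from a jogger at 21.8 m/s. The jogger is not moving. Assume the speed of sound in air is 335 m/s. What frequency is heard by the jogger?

305 Hz

Only the source moves, away from the listener, so f' = f · v/(v + v_s).
f' = 325 × 335/(335 + 21.8) = 325 × 335/356.8 ≈ 305 Hz.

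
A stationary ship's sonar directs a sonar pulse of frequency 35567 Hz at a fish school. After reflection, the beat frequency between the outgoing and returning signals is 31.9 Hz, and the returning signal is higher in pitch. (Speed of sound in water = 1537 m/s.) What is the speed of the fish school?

Double Doppler shift off a moving reflector: f₂ = f₀ · (v + u)/(v − u) (u > 0 toward emitter).
Returning signal is higher, so f₂ = f₀ + Δf = 35567 + 31.9 = 35598.9 Hz.
Rearranging, u = v · (f₂ − f₀)/(f₂ + f₀) = 1537 × 31.9/71165.9 ≈ 0.69 m/s.
So the fish school is moving at 0.69 m/s toward the emitter.

0.69 m/s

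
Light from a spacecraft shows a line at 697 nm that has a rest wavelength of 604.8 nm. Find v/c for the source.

λ'/λ₀ = 1.1524 > 1 (redshift), so the source is receding.
λ'/λ₀ = √((1 + β)/(1 − β)) for a receding source ⇒ β = (r² − 1)/(r² + 1) with r = λ'/λ₀.
β = (1.3281 − 1)/(1.3281 + 1) ≈ 0.141.

0.141c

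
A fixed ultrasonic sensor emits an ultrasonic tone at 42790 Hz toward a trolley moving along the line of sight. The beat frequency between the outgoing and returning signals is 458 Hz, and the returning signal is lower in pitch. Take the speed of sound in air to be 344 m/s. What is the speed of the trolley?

Double Doppler shift off a moving reflector: f₂ = f₀ · (v + u)/(v − u) (u > 0 toward emitter).
Returning signal is lower, so f₂ = f₀ − Δf = 42790 − 458 = 42332 Hz.
Rearranging, u = v · (f₂ − f₀)/(f₂ + f₀) = 344 × -458/85122 ≈ -1.85 m/s.
So the trolley is moving at 1.85 m/s away from the emitter.

1.85 m/s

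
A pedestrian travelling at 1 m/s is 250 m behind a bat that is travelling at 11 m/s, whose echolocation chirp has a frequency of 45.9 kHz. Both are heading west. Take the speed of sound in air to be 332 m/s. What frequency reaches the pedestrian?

44.6 kHz

The pedestrian is behind, so the bat is moving away from it while the pedestrian is moving toward the bat.
Both move, so f' = f · (v + v_o)/(v + v_s).
f' = 45.9 × (332 + 1)/(332 + 11) = 45.9 × 333/343 ≈ 44.6 kHz.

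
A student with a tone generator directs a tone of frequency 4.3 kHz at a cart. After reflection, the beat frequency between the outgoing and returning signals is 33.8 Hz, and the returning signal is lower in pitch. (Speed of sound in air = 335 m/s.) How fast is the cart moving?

1.32 m/s

Double Doppler shift off a moving reflector: f₂ = f₀ · (v + u)/(v − u) (u > 0 toward emitter).
Returning signal is lower, so f₂ = f₀ − Δf = 4300 − 33.8 = 4266.2 Hz.
Rearranging, u = v · (f₂ − f₀)/(f₂ + f₀) = 335 × -33.8/8566.2 ≈ -1.32 m/s.
So the cart is moving at 1.32 m/s away from the emitter.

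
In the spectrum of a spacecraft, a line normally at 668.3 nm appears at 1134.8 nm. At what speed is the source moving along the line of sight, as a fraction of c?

0.485c

λ'/λ₀ = 1.6980 > 1 (redshift), so the source is receding.
λ'/λ₀ = √((1 + β)/(1 − β)) for a receding source ⇒ β = (r² − 1)/(r² + 1) with r = λ'/λ₀.
β = (2.8833 − 1)/(2.8833 + 1) ≈ 0.485.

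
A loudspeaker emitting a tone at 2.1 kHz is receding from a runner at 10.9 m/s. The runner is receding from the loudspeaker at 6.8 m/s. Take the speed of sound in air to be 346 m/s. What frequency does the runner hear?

1.996 kHz

General Doppler shift: f' = f · (v − v_o)/(v + v_s).
f' = 2.1 × (346 − 6.8)/(346 + 10.9) = 2.1 × 339.2/356.9 ≈ 1.996 kHz.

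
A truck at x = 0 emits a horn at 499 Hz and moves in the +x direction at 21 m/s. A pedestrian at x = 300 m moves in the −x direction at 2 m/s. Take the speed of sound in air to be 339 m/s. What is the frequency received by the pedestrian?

The observer lies on the +x side, so the source is heading toward the observer and the observer is heading toward the source.
Both move, so f' = f · (v + v_o)/(v − v_s).
f' = 499 × (339 + 2)/(339 − 21) = 499 × 341/318 ≈ 535 Hz.

535 Hz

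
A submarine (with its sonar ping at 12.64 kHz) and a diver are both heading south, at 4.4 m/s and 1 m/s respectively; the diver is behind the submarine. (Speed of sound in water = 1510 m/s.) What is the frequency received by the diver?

The diver is behind, so the submarine is moving away from it while the diver is moving toward the submarine.
Both move, so f' = f · (v + v_o)/(v + v_s).
f' = 12.64 × (1510 + 1)/(1510 + 4.4) = 12.64 × 1511/1514.4 ≈ 12.61 kHz.

12.61 kHz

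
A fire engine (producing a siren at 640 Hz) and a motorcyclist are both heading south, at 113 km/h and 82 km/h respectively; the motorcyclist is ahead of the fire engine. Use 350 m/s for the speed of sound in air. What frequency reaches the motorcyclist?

657 Hz

113 km/h = 31.39 m/s; 82 km/h = 22.78 m/s.
The motorcyclist is ahead, so the fire engine is moving toward it while the motorcyclist is moving away from the fire engine.
Both move, so f' = f · (v − v_o)/(v − v_s).
f' = 640 × (350 − 22.78)/(350 − 31.39) = 640 × 327.22/318.61 ≈ 657 Hz.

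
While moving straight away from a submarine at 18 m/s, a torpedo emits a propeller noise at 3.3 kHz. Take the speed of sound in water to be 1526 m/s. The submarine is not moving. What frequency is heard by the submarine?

3.26 kHz

With the source moving away from a stationary observer, f' = f · v/(v + v_s).
f' = 3.3 × 1526/(1526 + 18) = 3.3 × 1526/1544 ≈ 3.26 kHz.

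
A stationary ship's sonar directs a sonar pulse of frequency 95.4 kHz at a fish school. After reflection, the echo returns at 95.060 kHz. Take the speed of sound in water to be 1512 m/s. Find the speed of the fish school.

2.70 m/s

Double Doppler shift off a moving reflector: f₂ = f₀ · (v + u)/(v − u) (u > 0 toward emitter).
Rearranging, u = v · (f₂ − f₀)/(f₂ + f₀) = 1512 × -0.340/190.460 ≈ -2.70 m/s.
So the fish school is moving at 2.70 m/s away from the emitter.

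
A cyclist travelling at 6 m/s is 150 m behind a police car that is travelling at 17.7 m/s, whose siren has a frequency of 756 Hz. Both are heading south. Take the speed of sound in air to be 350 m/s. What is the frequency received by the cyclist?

The cyclist is behind, so the police car is moving away from it while the cyclist is moving toward the police car.
Both move, so f' = f · (v + v_o)/(v + v_s).
f' = 756 × (350 + 6)/(350 + 17.7) = 756 × 356/367.7 ≈ 732 Hz.

732 Hz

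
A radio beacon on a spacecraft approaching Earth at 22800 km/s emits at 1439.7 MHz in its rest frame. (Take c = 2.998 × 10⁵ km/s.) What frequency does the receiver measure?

1553.7 MHz

β = v/c = 22800/299800 = 0.0761.
Relativistic Doppler for frequency: f' = f₀ · √((1 + β)/(1 − β)).
f' = 1439.7 × √(1.0761/0.9239) = 1439.7 × 1.07918 ≈ 1553.7 MHz.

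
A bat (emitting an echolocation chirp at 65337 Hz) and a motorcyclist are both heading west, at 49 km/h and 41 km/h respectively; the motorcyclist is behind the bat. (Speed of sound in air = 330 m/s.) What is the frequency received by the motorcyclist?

49 km/h = 13.61 m/s; 41 km/h = 11.39 m/s.
The motorcyclist is behind, so the bat is moving away from it while the motorcyclist is moving toward the bat.
General Doppler shift: f' = f · (v + v_o)/(v + v_s).
f' = 65337 × (330 + 11.39)/(330 + 13.61) = 65337 × 341.39/343.61 ≈ 64914 Hz.

64914 Hz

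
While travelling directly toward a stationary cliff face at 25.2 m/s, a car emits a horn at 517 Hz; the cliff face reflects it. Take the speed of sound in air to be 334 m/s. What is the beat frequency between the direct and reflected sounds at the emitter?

The cliff face receives the sound from a moving source: f₁ = f₀ · v/(v − v_e) = 517 × 334/308.8 ≈ 559.2 Hz.
On the return leg the car is a moving observer: f₂ = f₁ · (v + v_e)/v = 559.2 × 359.2/334 ≈ 601.4 Hz.
Equivalently f₂ = f₀ · (v + v_e)/(v − v_e).
Beat against the emitted tone: |f₂ − f₀| = 2v_e·f₀/(v − v_e) = 2 × 25.2 × 517/308.8 ≈ 84 Hz.

84 Hz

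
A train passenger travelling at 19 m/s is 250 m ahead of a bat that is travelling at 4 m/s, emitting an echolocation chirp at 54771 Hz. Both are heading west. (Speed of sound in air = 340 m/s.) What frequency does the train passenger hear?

The train passenger is ahead, so the bat is moving toward it while the train passenger is moving away from the bat.
Both move, so f' = f · (v − v_o)/(v − v_s).
f' = 54771 × (340 − 19)/(340 − 4) = 54771 × 321/336 ≈ 52326 Hz.

52326 Hz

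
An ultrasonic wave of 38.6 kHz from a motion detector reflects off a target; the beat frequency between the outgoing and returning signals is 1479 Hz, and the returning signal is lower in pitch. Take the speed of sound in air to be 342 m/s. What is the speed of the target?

Double Doppler shift off a moving reflector: f₂ = f₀ · (v + u)/(v − u) (u > 0 toward emitter).
Returning signal is lower, so f₂ = f₀ − Δf = 38600 − 1479 = 37121 Hz.
Rearranging, u = v · (f₂ − f₀)/(f₂ + f₀) = 342 × -1479/75721 ≈ -6.7 m/s.
So the target is moving at 6.7 m/s away from the emitter.

6.7 m/s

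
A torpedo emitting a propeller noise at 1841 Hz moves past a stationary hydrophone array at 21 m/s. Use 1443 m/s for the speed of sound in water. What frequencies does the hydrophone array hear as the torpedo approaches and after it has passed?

1868 Hz approaching; 1815 Hz receding

Approaching: f₁ = f · v/(v − v_s) = 1841 × 1443/1422 ≈ 1868 Hz.
Receding: f₂ = f · v/(v + v_s) = 1841 × 1443/1464 ≈ 1815 Hz.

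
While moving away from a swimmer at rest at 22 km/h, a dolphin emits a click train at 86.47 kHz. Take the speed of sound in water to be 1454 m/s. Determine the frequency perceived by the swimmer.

22 km/h = 6.111 m/s.
Only the source moves, away from the listener, so f' = f · v/(v + v_s).
f' = 86.47 × 1454/(1454 + 6.111) = 86.47 × 1454/1460 ≈ 86.1 kHz.

86.1 kHz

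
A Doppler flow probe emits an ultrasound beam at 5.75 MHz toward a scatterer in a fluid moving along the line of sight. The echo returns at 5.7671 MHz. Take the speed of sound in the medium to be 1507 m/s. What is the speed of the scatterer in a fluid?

2.24 m/s

Double Doppler shift off a moving reflector: f₂ = f₀ · (v + u)/(v − u) (u > 0 toward emitter).
Rearranging, u = v · (f₂ − f₀)/(f₂ + f₀) = 1507 × 0.0171/11.5171 ≈ 2.24 m/s.
So the scatterer in a fluid is moving at 2.24 m/s toward the emitter.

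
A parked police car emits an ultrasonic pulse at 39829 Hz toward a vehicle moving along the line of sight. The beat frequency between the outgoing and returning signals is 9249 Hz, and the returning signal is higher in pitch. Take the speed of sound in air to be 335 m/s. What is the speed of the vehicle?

Double Doppler shift off a moving reflector: f₂ = f₀ · (v + u)/(v − u) (u > 0 toward emitter).
Returning signal is higher, so f₂ = f₀ + Δf = 39829 + 9249 = 49078 Hz.
Rearranging, u = v · (f₂ − f₀)/(f₂ + f₀) = 335 × 9249/88907 ≈ 35 m/s.
So the vehicle is moving at 35 m/s toward the emitter.

35 m/s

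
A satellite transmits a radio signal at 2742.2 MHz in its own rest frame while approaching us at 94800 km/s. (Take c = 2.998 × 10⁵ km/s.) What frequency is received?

β = v/c = 94800/299800 = 0.3162.
Relativistic Doppler for frequency: f' = f₀ · √((1 + β)/(1 − β)).
f' = 2742.2 × √(1.3162/0.6838) = 2742.2 × 1.38740 ≈ 3804.5 MHz.

3804.5 MHz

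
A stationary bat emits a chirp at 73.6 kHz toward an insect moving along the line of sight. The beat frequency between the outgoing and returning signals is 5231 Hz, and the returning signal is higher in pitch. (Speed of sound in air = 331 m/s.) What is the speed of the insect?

Double Doppler shift off a moving reflector: f₂ = f₀ · (v + u)/(v − u) (u > 0 toward emitter).
Returning signal is higher, so f₂ = f₀ + Δf = 73600 + 5231 = 78831 Hz.
Rearranging, u = v · (f₂ − f₀)/(f₂ + f₀) = 331 × 5231/152431 ≈ 11.4 m/s.
So the insect is moving at 11.4 m/s toward the emitter.

11.4 m/s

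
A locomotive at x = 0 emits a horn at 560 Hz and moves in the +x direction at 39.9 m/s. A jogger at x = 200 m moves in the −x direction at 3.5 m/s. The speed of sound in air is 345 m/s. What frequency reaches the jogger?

The observer lies on the +x side, so the source is heading toward the observer and the observer is heading toward the source.
General Doppler shift: f' = f · (v + v_o)/(v − v_s).
f' = 560 × (345 + 3.5)/(345 − 39.9) = 560 × 348.5/305.1 ≈ 640 Hz.

640 Hz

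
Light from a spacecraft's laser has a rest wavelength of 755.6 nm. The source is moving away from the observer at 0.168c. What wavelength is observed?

Relativistic Doppler for wavelength: λ' = λ₀ · √((1 + β)/(1 − β)).
λ' = 755.6 × √(1.1680/0.8320) = 755.6 × 1.18484 ≈ 895.3 nm.

895.3 nm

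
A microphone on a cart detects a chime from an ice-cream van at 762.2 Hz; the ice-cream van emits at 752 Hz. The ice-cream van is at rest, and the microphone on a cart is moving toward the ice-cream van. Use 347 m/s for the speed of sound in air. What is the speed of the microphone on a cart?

4.7 m/s

f' = f · (v + v_o)/v ⇒ v_o = v · |f'/f − 1|.
v_o = 347 × |762.2/752 − 1| = 347 × 0.01356 ≈ 4.7 m/s.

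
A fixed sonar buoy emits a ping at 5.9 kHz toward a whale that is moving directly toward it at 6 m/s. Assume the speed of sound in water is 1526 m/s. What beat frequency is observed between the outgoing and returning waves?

The whale first receives the wave as a moving observer: f₁ = f₀ · (v + u)/v = 5.9 × (1526 + 6)/1526 ≈ 5.9232 kHz.
On reflection it acts as a source moving toward the stationary detector: f₂ = f₁ · v/(v − u) = 5.9232 × 1526/1520 ≈ 5.9466 kHz.
Equivalently f₂ = f₀ · (v + u)/(v − u).
Beat frequency (with f₀ = 5900 Hz): |f₂ − f₀| = 2u·f₀/(v − u) = 2 × 6 × 5900/1520 ≈ 46.6 Hz.

46.6 Hz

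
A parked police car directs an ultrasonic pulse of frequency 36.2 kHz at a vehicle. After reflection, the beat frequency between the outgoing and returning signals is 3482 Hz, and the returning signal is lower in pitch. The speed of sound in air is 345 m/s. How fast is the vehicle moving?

Double Doppler shift off a moving reflector: f₂ = f₀ · (v + u)/(v − u) (u > 0 toward emitter).
Returning signal is lower, so f₂ = f₀ − Δf = 36200 − 3482 = 32718 Hz.
Rearranging, u = v · (f₂ − f₀)/(f₂ + f₀) = 345 × -3482/68918 ≈ -17.4 m/s.
So the vehicle is moving at 17.4 m/s away from the emitter.

17.4 m/s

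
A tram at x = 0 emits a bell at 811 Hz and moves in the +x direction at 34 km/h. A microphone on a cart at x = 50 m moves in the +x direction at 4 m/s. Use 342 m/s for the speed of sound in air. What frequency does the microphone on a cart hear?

34 km/h = 9.444 m/s.
The observer lies on the +x side, so the source is heading toward the observer and the observer is heading away from the source.
Both move, so f' = f · (v − v_o)/(v − v_s).
f' = 811 × (342 − 4)/(342 − 9.444) = 811 × 338/332.56 ≈ 824 Hz.

824 Hz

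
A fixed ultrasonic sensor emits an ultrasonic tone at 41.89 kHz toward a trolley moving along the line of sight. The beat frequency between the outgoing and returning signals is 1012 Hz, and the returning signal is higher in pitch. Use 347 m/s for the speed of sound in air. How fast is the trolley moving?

4.1 m/s

Double Doppler shift off a moving reflector: f₂ = f₀ · (v + u)/(v − u) (u > 0 toward emitter).
Returning signal is higher, so f₂ = f₀ + Δf = 41890 + 1012 = 42902 Hz.
Rearranging, u = v · (f₂ − f₀)/(f₂ + f₀) = 347 × 1012/84792 ≈ 4.1 m/s.
So the trolley is moving at 4.1 m/s toward the emitter.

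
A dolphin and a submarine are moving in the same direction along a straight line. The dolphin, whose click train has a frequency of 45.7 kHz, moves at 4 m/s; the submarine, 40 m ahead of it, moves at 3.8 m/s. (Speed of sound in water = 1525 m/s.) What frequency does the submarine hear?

The submarine is ahead, so the dolphin is moving toward it while the submarine is moving away from the dolphin.
Both move, so f' = f · (v − v_o)/(v − v_s).
f' = 45.7 × (1525 − 3.8)/(1525 − 4) = 45.7 × 1521.2/1521 ≈ 45.7 kHz.

45.7 kHz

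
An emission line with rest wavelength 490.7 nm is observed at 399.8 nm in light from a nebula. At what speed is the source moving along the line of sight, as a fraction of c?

0.202c

λ'/λ₀ = 0.8148 < 1 (blueshift), so the source is approaching.
λ'/λ₀ = √((1 − β)/(1 + β)) for an approaching source ⇒ β = (1 − r²)/(1 + r²) with r = λ'/λ₀.
β = (1 − 0.6638)/(1 + 0.6638) ≈ 0.202.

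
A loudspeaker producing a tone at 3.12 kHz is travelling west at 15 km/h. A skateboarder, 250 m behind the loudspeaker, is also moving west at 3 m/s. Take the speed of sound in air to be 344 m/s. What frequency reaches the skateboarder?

3.11 kHz

15 km/h = 4.167 m/s.
The skateboarder is behind, so the loudspeaker is moving away from it while the skateboarder is moving toward the loudspeaker.
General Doppler shift: f' = f · (v + v_o)/(v + v_s).
f' = 3.12 × (344 + 3)/(344 + 4.167) = 3.12 × 347/348.17 ≈ 3.11 kHz.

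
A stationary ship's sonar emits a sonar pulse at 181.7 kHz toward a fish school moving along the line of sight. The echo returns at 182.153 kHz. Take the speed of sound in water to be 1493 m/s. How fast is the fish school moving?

Double Doppler shift off a moving reflector: f₂ = f₀ · (v + u)/(v − u) (u > 0 toward emitter).
Rearranging, u = v · (f₂ − f₀)/(f₂ + f₀) = 1493 × 0.453/363.853 ≈ 1.86 m/s.
So the fish school is moving at 1.86 m/s toward the emitter.

1.86 m/s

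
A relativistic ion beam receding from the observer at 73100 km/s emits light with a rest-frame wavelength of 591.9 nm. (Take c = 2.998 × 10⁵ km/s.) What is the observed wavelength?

β = v/c = 73100/299800 = 0.2438.
Relativistic Doppler for wavelength: λ' = λ₀ · √((1 + β)/(1 − β)).
λ' = 591.9 × √(1.2438/0.7562) = 591.9 × 1.28254 ≈ 759.1 nm.

759.1 nm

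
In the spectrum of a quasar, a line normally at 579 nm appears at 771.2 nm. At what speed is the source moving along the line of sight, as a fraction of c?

λ'/λ₀ = 1.3320 > 1 (redshift), so the source is receding.
λ'/λ₀ = √((1 + β)/(1 − β)) for a receding source ⇒ β = (r² − 1)/(r² + 1) with r = λ'/λ₀.
β = (1.7741 − 1)/(1.7741 + 1) ≈ 0.279.

0.279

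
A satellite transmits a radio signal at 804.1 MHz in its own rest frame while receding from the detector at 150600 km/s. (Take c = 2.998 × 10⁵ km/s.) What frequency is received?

462.8 MHz

β = v/c = 150600/299800 = 0.5023.
Relativistic Doppler for frequency: f' = f₀ · √((1 − β)/(1 + β)).
f' = 804.1 × √(0.4977/1.5023) = 804.1 × 0.57555 ≈ 462.8 MHz.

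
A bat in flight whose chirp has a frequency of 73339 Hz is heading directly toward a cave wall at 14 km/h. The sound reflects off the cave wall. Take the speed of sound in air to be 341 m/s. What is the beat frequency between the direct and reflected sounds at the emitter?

1692 Hz

14 km/h = 3.889 m/s.
The cave wall receives the sound from a moving source: f₁ = f₀ · v/(v − v_e) = 73339 × 341/337.11 ≈ 74185 Hz.
On the return leg the bat in flight is a moving observer: f₂ = f₁ · (v + v_e)/v = 74185 × 344.89/341 ≈ 75031 Hz.
Beat against the emitted tone: |f₂ − f₀| = 2v_e·f₀/(v − v_e) = 2 × 3.889 × 73339/337.11 ≈ 1692 Hz.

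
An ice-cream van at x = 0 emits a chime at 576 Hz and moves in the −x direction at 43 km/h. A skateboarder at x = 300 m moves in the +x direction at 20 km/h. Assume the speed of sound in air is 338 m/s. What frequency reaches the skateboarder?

547 Hz

43 km/h = 11.94 m/s; 20 km/h = 5.556 m/s.
The observer lies on the +x side, so the source is heading away from the observer and the observer is heading away from the source.
General Doppler shift: f' = f · (v − v_o)/(v + v_s).
f' = 576 × (338 − 5.556)/(338 + 11.94) = 576 × 332.44/349.94 ≈ 547 Hz.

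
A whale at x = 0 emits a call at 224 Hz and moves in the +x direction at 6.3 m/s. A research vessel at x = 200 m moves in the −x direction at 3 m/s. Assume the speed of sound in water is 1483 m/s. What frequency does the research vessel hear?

The observer lies on the +x side, so the source is heading toward the observer and the observer is heading toward the source.
General Doppler shift: f' = f · (v + v_o)/(v − v_s).
f' = 224 × (1483 + 3)/(1483 − 6.3) = 224 × 1486/1476.7 ≈ 225 Hz.

225 Hz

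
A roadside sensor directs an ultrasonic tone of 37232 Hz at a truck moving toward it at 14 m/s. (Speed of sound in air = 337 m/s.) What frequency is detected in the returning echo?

40460 Hz

At the truck (a moving observer), f₁ = f₀ · (v + u)/v = 37232 × 351/337 ≈ 38779 Hz.
The reflection then acts as a moving source: f₂ = f₁ · v/(v − u) ≈ 40460 Hz.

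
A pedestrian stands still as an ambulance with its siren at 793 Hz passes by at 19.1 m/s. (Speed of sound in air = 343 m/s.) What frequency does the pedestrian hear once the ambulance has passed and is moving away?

751 Hz

Receding: f₂ = f · v/(v + v_s) = 793 × 343/362.1 ≈ 751 Hz.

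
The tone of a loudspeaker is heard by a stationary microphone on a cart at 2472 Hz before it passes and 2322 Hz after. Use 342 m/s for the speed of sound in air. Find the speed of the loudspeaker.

10.7 m/s

f₁/f₂ = (v + v_s)/(v − v_s), so v_s = v · (f₁ − f₂)/(f₁ + f₂).
v_s = 342 × (2472 − 2322)/(2472 + 2322) = 342 × 150/4794 ≈ 10.7 m/s.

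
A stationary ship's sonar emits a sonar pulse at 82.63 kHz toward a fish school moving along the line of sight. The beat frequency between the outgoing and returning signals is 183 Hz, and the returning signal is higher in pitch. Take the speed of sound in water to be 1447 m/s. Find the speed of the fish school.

Double Doppler shift off a moving reflector: f₂ = f₀ · (v + u)/(v − u) (u > 0 toward emitter).
Returning signal is higher, so f₂ = f₀ + Δf = 82630 + 183 = 82813 Hz.
Rearranging, u = v · (f₂ − f₀)/(f₂ + f₀) = 1447 × 183/165443 ≈ 1.60 m/s.
So the fish school is moving at 1.60 m/s toward the emitter.

1.60 m/s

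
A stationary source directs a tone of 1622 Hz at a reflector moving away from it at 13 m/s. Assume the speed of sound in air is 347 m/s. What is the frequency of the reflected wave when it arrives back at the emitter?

1505 Hz

At the reflector (a moving observer), f₁ = f₀ · (v − u)/v = 1622 × 334/347 ≈ 1561 Hz.
On reflection it acts as a source moving away from the stationary detector: f₂ = f₁ · v/(v + u) = 1561 × 347/360 ≈ 1505 Hz.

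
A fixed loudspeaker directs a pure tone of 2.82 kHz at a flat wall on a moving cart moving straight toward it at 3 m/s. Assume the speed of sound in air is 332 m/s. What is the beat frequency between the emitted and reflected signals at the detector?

51.4 Hz

At the flat wall on a moving cart (a moving observer), f₁ = f₀ · (v + u)/v = 2.82 × 335/332 ≈ 2.8455 kHz.
The reflection then acts as a moving source: f₂ = f₁ · v/(v − u) ≈ 2.8714 kHz.
Beat frequency (with f₀ = 2820 Hz): |f₂ − f₀| = 2u·f₀/(v − u) = 2 × 3 × 2820/329 ≈ 51.4 Hz.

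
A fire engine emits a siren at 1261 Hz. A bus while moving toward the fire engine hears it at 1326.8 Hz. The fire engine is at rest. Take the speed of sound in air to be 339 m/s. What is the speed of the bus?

17.7 m/s

f' = f · (v + v_o)/v ⇒ v_o = v · |f'/f − 1|.
v_o = 339 × |1326.8/1261 − 1| = 339 × 0.05218 ≈ 17.7 m/s.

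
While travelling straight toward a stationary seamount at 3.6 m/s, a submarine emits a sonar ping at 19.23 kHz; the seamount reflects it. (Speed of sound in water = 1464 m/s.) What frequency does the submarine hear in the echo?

19.32 kHz

The seamount receives the sound from a moving source: f₁ = f₀ · v/(v − v_e) = 19.23 × 1464/1460.4 ≈ 19.28 kHz.
On the return leg the submarine is a moving observer: f₂ = f₁ · (v + v_e)/v = 19.28 × 1467.6/1464 ≈ 19.32 kHz.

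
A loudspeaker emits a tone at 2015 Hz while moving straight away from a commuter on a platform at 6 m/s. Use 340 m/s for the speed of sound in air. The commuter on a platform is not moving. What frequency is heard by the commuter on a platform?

With the source moving away from a stationary observer, f' = f · v/(v + v_s).
f' = 2015 × 340/(340 + 6) = 2015 × 340/346 ≈ 1980 Hz.

1980 Hz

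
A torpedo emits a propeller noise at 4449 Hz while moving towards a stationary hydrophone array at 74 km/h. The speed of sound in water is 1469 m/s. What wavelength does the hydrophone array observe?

74 km/h = 20.56 m/s.
Moving source, stationary observer: f' = f · v/(v − v_s) since the source is approaching.
f' = 4449 × 1469/(1469 − 20.56) ≈ 4512 Hz.
λ' = v/f' = 1469/4512.14 ≈ 32.6 cm.

32.6 cm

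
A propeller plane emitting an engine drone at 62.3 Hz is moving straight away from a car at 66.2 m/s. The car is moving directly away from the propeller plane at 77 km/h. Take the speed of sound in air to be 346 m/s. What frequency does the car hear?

77 km/h = 21.39 m/s.
Both move, so f' = f · (v − v_o)/(v + v_s).
f' = 62.3 × (346 − 21.39)/(346 + 66.2) = 62.3 × 324.61/412.2 ≈ 49.1 Hz.

49.1 Hz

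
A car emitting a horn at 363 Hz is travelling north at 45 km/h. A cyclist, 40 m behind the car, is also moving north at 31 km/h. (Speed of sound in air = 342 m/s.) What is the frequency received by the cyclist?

45 km/h = 12.5 m/s; 31 km/h = 8.611 m/s.
The cyclist is behind, so the car is moving away from it while the cyclist is moving toward the car.
General Doppler shift: f' = f · (v + v_o)/(v + v_s).
f' = 363 × (342 + 8.611)/(342 + 12.5) = 363 × 350.61/354.5 ≈ 359 Hz.

359 Hz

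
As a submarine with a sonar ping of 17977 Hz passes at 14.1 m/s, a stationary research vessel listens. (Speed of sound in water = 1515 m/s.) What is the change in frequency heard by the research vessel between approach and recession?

335 Hz

Approaching: f₁ = f · v/(v − v_s) = 17977 × 1515/1500.9 ≈ 18146 Hz.
Receding: f₂ = f · v/(v + v_s) = 17977 × 1515/1529.1 ≈ 17811 Hz.
Drop: f₁ − f₂ = 2f·v·v_s/(v² − v_s²) = 2 × 17977 × 1515 × 14.1/(1515² − 14.1²) ≈ 335 Hz.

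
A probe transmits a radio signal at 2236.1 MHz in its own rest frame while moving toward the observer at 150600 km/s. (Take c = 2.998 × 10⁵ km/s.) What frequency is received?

3885.1 MHz

β = v/c = 150600/299800 = 0.5023.
Relativistic Doppler for frequency: f' = f₀ · √((1 + β)/(1 − β)).
f' = 2236.1 × √(1.5023/0.4977) = 2236.1 × 1.73746 ≈ 3885.1 MHz.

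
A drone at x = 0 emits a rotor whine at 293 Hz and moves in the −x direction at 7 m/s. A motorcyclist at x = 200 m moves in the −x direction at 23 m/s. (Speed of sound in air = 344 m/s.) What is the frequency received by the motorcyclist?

306 Hz

The observer lies on the +x side, so the source is heading away from the observer and the observer is heading toward the source.
With source receding and observer approaching, f' = f · (v + v_o)/(v + v_s).
f' = 293 × (344 + 23)/(344 + 7) = 293 × 367/351 ≈ 306 Hz.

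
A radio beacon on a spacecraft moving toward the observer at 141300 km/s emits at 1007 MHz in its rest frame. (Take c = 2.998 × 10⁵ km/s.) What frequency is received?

1679.9 MHz

β = v/c = 141300/299800 = 0.4713.
Relativistic Doppler for frequency: f' = f₀ · √((1 + β)/(1 − β)).
f' = 1007 × √(1.4713/0.5287) = 1007 × 1.66822 ≈ 1679.9 MHz.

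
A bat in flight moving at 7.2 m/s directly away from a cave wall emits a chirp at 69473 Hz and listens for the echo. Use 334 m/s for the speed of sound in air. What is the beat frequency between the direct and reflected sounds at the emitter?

The cave wall receives the sound from a moving source: f₁ = f₀ · v/(v + v_e) = 69473 × 334/341.2 ≈ 68007 Hz.
On the return leg the bat in flight is a moving observer: f₂ = f₁ · (v − v_e)/v = 68007 × 326.8/334 ≈ 66541 Hz.
Beat against the emitted tone: |f₂ − f₀| = 2v_e·f₀/(v + v_e) = 2 × 7.2 × 69473/341.2 ≈ 2932 Hz.

2932 Hz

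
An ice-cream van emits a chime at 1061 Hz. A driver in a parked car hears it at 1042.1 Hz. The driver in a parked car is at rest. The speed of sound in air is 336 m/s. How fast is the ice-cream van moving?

6.1 m/s

f' < f, so the ice-cream van is receding.
f' = f · v/(v + v_s) ⇒ v_s = v · |1 − f/f'|.
v_s = 336 × |1 − 1061/1042.1| = 336 × 0.01814 ≈ 6.1 m/s.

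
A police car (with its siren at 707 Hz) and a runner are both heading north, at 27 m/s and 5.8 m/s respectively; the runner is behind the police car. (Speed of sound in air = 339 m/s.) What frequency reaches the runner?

666 Hz

The runner is behind, so the police car is moving away from it while the runner is moving toward the police car.
Both move, so f' = f · (v + v_o)/(v + v_s).
f' = 707 × (339 + 5.8)/(339 + 27) = 707 × 344.8/366 ≈ 666 Hz.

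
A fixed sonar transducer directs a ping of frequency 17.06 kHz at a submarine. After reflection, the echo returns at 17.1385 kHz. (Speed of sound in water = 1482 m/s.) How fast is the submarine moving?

Double Doppler shift off a moving reflector: f₂ = f₀ · (v + u)/(v − u) (u > 0 toward emitter).
Rearranging, u = v · (f₂ − f₀)/(f₂ + f₀) = 1482 × 0.0785/34.1985 ≈ 3.4 m/s.
So the submarine is moving at 3.4 m/s toward the emitter.

3.4 m/s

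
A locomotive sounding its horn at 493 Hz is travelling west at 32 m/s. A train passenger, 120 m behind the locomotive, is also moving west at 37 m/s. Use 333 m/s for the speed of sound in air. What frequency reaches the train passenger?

The train passenger is behind, so the locomotive is moving away from it while the train passenger is moving toward the locomotive.
Both move, so f' = f · (v + v_o)/(v + v_s).
f' = 493 × (333 + 37)/(333 + 32) = 493 × 370/365 ≈ 500 Hz.

500 Hz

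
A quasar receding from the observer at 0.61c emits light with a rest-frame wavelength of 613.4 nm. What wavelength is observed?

Relativistic Doppler for wavelength: λ' = λ₀ · √((1 + β)/(1 − β)).
λ' = 613.4 × √(1.6100/0.3900) = 613.4 × 2.03180 ≈ 1246.3 nm.

1246.3 nm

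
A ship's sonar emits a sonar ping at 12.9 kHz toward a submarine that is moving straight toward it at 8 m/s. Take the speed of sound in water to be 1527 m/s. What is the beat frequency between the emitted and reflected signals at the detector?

The submarine first receives the wave as a moving observer: f₁ = f₀ · (v + u)/v = 12.9 × (1527 + 8)/1527 ≈ 12.9676 kHz.
The reflection then acts as a moving source: f₂ = f₁ · v/(v − u) ≈ 13.0359 kHz.
Equivalently f₂ = f₀ · (v + u)/(v − u).
Beat frequency (with f₀ = 12900 Hz): |f₂ − f₀| = 2u·f₀/(v − u) = 2 × 8 × 12900/1519 ≈ 136 Hz.

136 Hz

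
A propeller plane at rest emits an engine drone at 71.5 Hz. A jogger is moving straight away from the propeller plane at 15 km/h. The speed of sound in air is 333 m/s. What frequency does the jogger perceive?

15 km/h = 4.167 m/s.
Moving observer, stationary source: f' = f · (v − v_o)/v.
f' = 71.5 × (333 − 4.167)/333 = 71.5 × 328.83/333 ≈ 71 Hz.

71 Hz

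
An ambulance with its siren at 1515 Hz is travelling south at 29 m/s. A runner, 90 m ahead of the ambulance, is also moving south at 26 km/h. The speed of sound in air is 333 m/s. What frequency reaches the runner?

1624 Hz

26 km/h = 7.222 m/s.
The runner is ahead, so the ambulance is moving toward it while the runner is moving away from the ambulance.
With source approaching and observer receding, f' = f · (v − v_o)/(v − v_s).
f' = 1515 × (333 − 7.222)/(333 − 29) = 1515 × 325.78/304 ≈ 1624 Hz.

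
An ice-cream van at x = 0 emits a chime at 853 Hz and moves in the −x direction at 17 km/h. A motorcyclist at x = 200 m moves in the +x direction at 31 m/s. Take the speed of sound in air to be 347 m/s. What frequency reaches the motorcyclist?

766 Hz

17 km/h = 4.722 m/s.
The observer lies on the +x side, so the source is heading away from the observer and the observer is heading away from the source.
General Doppler shift: f' = f · (v − v_o)/(v + v_s).
f' = 853 × (347 − 31)/(347 + 4.722) = 853 × 316/351.72 ≈ 766 Hz.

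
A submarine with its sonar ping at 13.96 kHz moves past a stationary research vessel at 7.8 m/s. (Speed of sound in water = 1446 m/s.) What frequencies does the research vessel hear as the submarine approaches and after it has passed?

Approaching: f₁ = f · v/(v − v_s) = 13.96 × 1446/1438.2 ≈ 14.04 kHz.
Receding: f₂ = f · v/(v + v_s) = 13.96 × 1446/1453.8 ≈ 13.89 kHz.

14.04 kHz approaching; 13.89 kHz receding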